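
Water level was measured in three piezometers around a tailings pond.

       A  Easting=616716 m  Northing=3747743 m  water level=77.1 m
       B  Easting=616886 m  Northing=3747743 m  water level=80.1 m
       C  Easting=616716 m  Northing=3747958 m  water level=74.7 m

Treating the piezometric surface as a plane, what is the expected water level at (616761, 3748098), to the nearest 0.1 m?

∂h/∂x = (80.1 − 77.1) / (616886 − 616716) = +0.01765
∂h/∂y = (74.7 − 77.1) / (3747958 − 3747743) = -0.01116
h(616761, 3748098) = 77.1 + (+0.01765)·(45) + (-0.01116)·(355) = 77.1 +0.794 -3.963 = 73.931 m.

73.9 m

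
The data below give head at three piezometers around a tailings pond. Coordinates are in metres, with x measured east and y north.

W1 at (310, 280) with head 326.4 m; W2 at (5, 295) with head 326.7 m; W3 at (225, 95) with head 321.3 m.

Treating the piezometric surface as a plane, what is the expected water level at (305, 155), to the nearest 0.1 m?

With h = a·x + b·y + c and W1 as origin, the differences give:
  (-305)·a + 15·b = +0.3
  (-85)·a + (-185)·b = -5.1
Eliminate b (×(-185) and ×15, subtract): 57700·a = 21.00 → a = ∂h/∂x = +0.0003640
Back-substitute: b = ∂h/∂y = +0.02740.
h(305, 155) = 326.4 + (+0.0003640)·(-5) + (+0.02740)·(-125) = 326.4 -0.002 -3.425 = 322.973 m.

323.0 m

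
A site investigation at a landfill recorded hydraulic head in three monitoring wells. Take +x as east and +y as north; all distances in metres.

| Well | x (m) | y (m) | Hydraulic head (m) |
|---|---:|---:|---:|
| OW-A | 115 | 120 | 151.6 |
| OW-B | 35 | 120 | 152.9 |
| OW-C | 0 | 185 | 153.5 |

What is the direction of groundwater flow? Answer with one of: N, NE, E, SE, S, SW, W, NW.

E

Taking OW-A as reference: OW-B−OW-A = (-80, 0, +1.3); OW-C−OW-A = (-115, 65, +1.9).
Determinant of the coordinate differences = (-80)·65 − (-115)·0 = -5200.
∂h/∂x = [(+1.3)·65 − (+1.9)·0] / -5200 = -0.01625
∂h/∂y = [(-80)·(+1.9) − (-115)·(+1.3)] / -5200 = +0.0004808
Flow = −∇h = (+0.01625 east, -0.0004808 north), which points east.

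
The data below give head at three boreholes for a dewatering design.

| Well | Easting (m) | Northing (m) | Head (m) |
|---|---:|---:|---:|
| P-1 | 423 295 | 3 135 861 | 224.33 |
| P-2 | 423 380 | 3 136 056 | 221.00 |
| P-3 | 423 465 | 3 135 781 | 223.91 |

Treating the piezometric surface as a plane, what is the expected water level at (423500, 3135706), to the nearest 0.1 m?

Differences from P-1: to P-2 (Δx, Δy, Δh) = (85, 195, -3.33); to P-3 = (170, -80, -0.42).
Solve a·Δx + b·Δy = Δh: det = 85·(-80) − 170·195 = -39950.
∂h/∂x = [(-3.33)·(-80) − (-0.42)·195] / -39950 = -0.008718
∂h/∂y = [85·(-0.42) − 170·(-3.33)] / -39950 = -0.01328
h(423500, 3135706) = 224.33 + (-0.008718)·(205) + (-0.01328)·(-155) = 224.33 -1.787 +2.058 = 224.601 m.

224.6 m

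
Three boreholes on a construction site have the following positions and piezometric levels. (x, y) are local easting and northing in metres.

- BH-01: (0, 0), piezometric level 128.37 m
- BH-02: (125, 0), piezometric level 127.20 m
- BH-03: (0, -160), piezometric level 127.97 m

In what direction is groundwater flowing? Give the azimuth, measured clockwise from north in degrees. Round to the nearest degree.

105°

∂h/∂x = (127.20 − 128.37) / (125 − 0) = -0.009360
∂h/∂y = (127.97 − 128.37) / (-160 − 0) = +0.002500
Flow direction (−∇h) has components (+0.009360 E, -0.002500 N).
Azimuth = atan2(E, N) = atan2(+0.009360, -0.002500) = 105.0° ≈ 105°.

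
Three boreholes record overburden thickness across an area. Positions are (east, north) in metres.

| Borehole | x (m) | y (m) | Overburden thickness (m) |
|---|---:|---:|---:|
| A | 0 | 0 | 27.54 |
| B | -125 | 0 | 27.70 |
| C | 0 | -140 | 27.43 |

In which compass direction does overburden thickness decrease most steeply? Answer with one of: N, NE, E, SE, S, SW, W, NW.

SE

∂d/∂x = (27.70 − 27.54) / (-125 − 0) = -0.001280
∂d/∂y = (27.43 − 27.54) / (-140 − 0) = +0.0007857
Steepest decrease is along −∇f = (+0.001280 E, -0.0007857 N) → southeast.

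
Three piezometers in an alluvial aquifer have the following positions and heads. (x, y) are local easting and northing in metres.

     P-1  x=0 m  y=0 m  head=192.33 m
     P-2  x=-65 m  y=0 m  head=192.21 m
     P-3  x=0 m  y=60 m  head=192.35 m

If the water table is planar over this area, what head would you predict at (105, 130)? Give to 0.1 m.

∂h/∂x = (192.21 − 192.33) / (-65 − 0) = +0.001846
∂h/∂y = (192.35 − 192.33) / (60 − 0) = +0.0003333
h(105, 130) = 192.33 + (+0.001846)·(105) + (+0.0003333)·(130) = 192.33 +0.194 +0.043 = 192.567 m.

192.6 m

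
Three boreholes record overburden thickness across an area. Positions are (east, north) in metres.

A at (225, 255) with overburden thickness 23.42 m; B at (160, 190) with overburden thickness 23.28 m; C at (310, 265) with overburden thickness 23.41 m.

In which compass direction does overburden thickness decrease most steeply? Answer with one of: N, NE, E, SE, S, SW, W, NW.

S

With d = a·x + b·y + c and A as origin, the differences give:
  (-65)·a + (-65)·b = -0.14
  85·a + 10·b = -0.01
Eliminate b (×10 and ×(-65), subtract): 4875·a = -2.050 → a = ∂d/∂x = -0.0004205
Back-substitute: b = ∂d/∂y = +0.002574.
Steepest decrease is along −∇f = (+0.0004205 E, -0.002574 N) → south.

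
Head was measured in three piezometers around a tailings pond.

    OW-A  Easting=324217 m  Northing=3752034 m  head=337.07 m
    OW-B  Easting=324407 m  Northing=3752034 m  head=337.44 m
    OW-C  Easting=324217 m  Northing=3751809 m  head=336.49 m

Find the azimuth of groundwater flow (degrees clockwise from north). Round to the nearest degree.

∂h/∂x = (337.44 − 337.07) / (324407 − 324217) = +0.001947
∂h/∂y = (336.49 − 337.07) / (3751809 − 3752034) = +0.002578
Flow direction (−∇h) has components (-0.001947 E, -0.002578 N).
Azimuth = atan2(E, N) = atan2(-0.001947, -0.002578) = 217.1° ≈ 217°.

217°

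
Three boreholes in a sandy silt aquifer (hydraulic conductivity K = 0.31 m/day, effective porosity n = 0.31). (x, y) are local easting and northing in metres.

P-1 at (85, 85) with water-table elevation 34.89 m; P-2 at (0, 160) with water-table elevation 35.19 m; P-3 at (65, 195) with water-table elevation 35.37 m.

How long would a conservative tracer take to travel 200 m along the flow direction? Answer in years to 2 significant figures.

120 years

Differences from P-1: to P-2 (Δx, Δy, Δh) = (-85, 75, +0.30); to P-3 = (-20, 110, +0.48).
Solve a·Δx + b·Δy = Δh: det = (-85)·110 − (-20)·75 = -7850.
∂h/∂x = [(+0.30)·110 − (+0.48)·75] / -7850 = +0.0003822
∂h/∂y = [(-85)·(+0.48) − (-20)·(+0.30)] / -7850 = +0.004433
|∇h| = √(0.0003822² + 0.004433²) = 0.004449
Seepage velocity v = K·i/n = 0.31 × 0.004449 / 0.31 = 0.004449 m/day.
t = 200 / 0.004449 = 4.495e+04 days = 123 years.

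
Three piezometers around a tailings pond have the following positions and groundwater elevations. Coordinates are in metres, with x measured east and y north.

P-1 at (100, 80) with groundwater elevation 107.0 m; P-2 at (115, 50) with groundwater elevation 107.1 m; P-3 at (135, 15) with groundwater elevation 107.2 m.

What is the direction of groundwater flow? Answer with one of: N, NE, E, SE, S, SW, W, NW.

NE

Taking P-1 as reference: P-2−P-1 = (15, -30, +0.1); P-3−P-1 = (35, -65, +0.2).
Solve a·Δx + b·Δy = Δh: det = 15·(-65) − 35·(-30) = 75.
∂h/∂x = [(+0.1)·(-65) − (+0.2)·(-30)] / 75 = -0.006667
∂h/∂y = [15·(+0.2) − 35·(+0.1)] / 75 = -0.006667
Flow = −∇h = (+0.006667 east, +0.006667 north), which points northeast.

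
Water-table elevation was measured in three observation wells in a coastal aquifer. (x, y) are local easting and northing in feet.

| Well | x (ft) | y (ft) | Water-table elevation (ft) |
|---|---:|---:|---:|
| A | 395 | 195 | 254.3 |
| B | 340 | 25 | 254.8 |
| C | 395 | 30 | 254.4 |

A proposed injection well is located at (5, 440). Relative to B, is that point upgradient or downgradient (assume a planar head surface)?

upgradient

Differences from A: to B (Δx, Δy, Δh) = (-55, -170, +0.5); to C = (0, -165, +0.1).
Determinant of the coordinate differences = (-55)·(-165) − 0·(-170) = 9075.
∂h/∂x = [(+0.5)·(-165) − (+0.1)·(-170)] / 9075 = -0.007218
∂h/∂y = [(-55)·(+0.1) − 0·(+0.5)] / 9075 = -0.0006061
Head at (5, 440) = 254.3 + (-0.007218)·(-390) + (-0.0006061)·(245) = 256.97 ft.
That is higher than the 254.8 ft at B, so the point is upgradient.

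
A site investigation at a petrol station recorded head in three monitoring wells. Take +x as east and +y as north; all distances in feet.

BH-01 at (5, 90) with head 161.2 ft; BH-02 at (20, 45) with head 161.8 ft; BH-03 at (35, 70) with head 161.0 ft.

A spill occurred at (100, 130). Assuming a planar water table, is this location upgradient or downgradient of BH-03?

downgradient

With h = a·x + b·y + c and BH-01 as origin, the differences give:
  15·a + (-45)·b = +0.6
  30·a + (-20)·b = -0.2
Eliminate b (×(-20) and ×(-45), subtract): 1050·a = -21.00 → a = ∂h/∂x = -0.02000
Back-substitute: b = ∂h/∂y = -0.02000.
Head at (100, 130) = 161.2 + (-0.02000)·(95) + (-0.02000)·(40) = 158.50 ft.
That is lower than the 161.0 ft at BH-03, so the point is downgradient.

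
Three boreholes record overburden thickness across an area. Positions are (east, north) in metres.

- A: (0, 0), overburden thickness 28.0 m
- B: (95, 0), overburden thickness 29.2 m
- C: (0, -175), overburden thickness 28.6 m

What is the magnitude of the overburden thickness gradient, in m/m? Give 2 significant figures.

∂d/∂x = (29.2 − 28.0) / (95 − 0) = +0.01263
∂d/∂y = (28.6 − 28.0) / (-175 − 0) = -0.003429
|∇f| = √(0.01263² + -0.003429²) = 0.01309 m/m

0.013 m/m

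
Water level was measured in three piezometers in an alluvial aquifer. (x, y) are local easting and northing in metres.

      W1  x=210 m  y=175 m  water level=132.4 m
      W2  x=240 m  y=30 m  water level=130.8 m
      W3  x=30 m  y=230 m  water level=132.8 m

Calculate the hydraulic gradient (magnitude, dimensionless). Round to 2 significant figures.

0.011

Taking W1 as reference: W2−W1 = (30, -145, -1.6); W3−W1 = (-180, 55, +0.4).
Solve a·Δx + b·Δy = Δh: det = 30·55 − (-180)·(-145) = -24450.
∂h/∂x = [(-1.6)·55 − (+0.4)·(-145)] / -24450 = +0.001227
∂h/∂y = [30·(+0.4) − (-180)·(-1.6)] / -24450 = +0.01129
|∇h| = √(0.001227² + 0.01129²) = 0.01136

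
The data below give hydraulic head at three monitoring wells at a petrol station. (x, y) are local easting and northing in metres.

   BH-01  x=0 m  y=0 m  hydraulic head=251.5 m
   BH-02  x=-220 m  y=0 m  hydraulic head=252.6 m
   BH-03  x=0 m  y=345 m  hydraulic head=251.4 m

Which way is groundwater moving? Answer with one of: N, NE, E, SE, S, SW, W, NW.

E

∂h/∂x = (252.6 − 251.5) / (-220 − 0) = -0.005000
∂h/∂y = (251.4 − 251.5) / (345 − 0) = -0.0002899
Flow = −∇h = (+0.005000 east, +0.0002899 north), which points east.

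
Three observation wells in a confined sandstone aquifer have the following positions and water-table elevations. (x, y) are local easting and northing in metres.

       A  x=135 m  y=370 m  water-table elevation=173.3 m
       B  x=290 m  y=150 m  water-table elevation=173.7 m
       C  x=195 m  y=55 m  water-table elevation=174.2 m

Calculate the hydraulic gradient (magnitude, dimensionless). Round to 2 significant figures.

0.0038

Three-point gradient (reference A): Δ to B = (155, -220, +0.4), Δ to C = (60, -315, +0.9).
∂h/∂x = -0.002021, ∂h/∂y = -0.003242 (det = -35625).
|∇h| = √(-0.002021² + -0.003242²) = 0.00382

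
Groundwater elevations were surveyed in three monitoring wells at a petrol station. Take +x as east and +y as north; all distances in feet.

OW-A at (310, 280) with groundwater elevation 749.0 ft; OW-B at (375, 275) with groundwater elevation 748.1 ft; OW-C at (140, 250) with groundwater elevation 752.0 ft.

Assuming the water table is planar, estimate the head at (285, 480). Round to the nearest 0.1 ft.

746.4 ft

Taking OW-A as reference: OW-B−OW-A = (65, -5, -0.9); OW-C−OW-A = (-170, -30, +3.0).
Determinant of the coordinate differences = 65·(-30) − (-170)·(-5) = -2800.
∂h/∂x = [(-0.9)·(-30) − (+3.0)·(-5)] / -2800 = -0.01500
∂h/∂y = [65·(+3.0) − (-170)·(-0.9)] / -2800 = -0.01500
h(285, 480) = 749.0 + (-0.01500)·(-25) + (-0.01500)·(200) = 749.0 +0.375 -3.000 = 746.375 ft.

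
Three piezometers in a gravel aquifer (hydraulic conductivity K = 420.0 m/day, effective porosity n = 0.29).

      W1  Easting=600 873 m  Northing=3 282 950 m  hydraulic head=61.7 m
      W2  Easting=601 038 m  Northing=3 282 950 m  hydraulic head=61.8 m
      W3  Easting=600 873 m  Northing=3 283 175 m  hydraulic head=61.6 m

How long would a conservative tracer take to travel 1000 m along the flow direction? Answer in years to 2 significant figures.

∂h/∂x = (61.8 − 61.7) / (601038 − 600873) = +0.0006061
∂h/∂y = (61.6 − 61.7) / (3283175 − 3282950) = -0.0004444
|∇h| = √(0.0006061² + -0.0004444²) = 0.0007516
Seepage velocity v = K·i/n = 420.0 × 0.0007516 / 0.29 = 1.089 m/day.
t = 1000 / 1.089 = 918.3 days = 2.51 years.

2.5 years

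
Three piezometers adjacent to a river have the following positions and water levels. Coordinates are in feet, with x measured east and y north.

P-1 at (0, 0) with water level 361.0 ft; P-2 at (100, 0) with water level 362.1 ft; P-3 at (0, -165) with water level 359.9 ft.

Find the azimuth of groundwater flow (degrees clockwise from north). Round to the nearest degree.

∂h/∂x = (362.1 − 361.0) / (100 − 0) = +0.01100
∂h/∂y = (359.9 − 361.0) / (-165 − 0) = +0.006667
Flow direction (−∇h) has components (-0.01100 E, -0.006667 N).
Azimuth = atan2(E, N) = atan2(-0.01100, -0.006667) = 238.8° ≈ 239°.

239°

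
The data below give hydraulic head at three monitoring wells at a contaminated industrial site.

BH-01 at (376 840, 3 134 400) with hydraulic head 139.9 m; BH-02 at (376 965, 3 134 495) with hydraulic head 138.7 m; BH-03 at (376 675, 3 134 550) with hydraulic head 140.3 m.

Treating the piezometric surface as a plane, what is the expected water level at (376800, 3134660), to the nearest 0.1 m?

139.0 m

Three-point gradient (reference BH-01): Δ to BH-02 = (125, 95, -1.2), Δ to BH-03 = (-165, 150, +0.4).
∂h/∂x = -0.006333, ∂h/∂y = -0.004299 (det = 34425).
h(376800, 3134660) = 139.9 + (-0.006333)·(-40) + (-0.004299)·(260) = 139.9 +0.253 -1.118 = 139.036 m.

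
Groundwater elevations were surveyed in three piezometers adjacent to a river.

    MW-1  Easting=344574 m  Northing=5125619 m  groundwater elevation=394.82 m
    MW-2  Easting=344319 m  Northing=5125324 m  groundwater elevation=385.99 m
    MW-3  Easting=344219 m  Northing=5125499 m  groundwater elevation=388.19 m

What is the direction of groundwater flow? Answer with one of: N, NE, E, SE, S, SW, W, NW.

Differences from MW-1: to MW-2 (Δx, Δy, Δh) = (-255, -295, -8.83); to MW-3 = (-355, -120, -6.63).
Determinant of the coordinate differences = (-255)·(-120) − (-355)·(-295) = -74125.
∂h/∂x = [(-8.83)·(-120) − (-6.63)·(-295)] / -74125 = +0.01209
∂h/∂y = [(-255)·(-6.63) − (-355)·(-8.83)] / -74125 = +0.01948
Flow = −∇h = (-0.01209 east, -0.01948 north), which points southwest.

SW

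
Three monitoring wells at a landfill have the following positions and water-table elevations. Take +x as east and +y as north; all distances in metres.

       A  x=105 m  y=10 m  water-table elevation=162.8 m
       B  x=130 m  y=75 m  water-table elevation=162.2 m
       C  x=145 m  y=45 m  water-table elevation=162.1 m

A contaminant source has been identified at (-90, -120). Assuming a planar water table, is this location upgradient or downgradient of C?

Taking A as reference: B−A = (25, 65, -0.6); C−A = (40, 35, -0.7).
Solve a·Δx + b·Δy = Δh: det = 25·35 − 40·65 = -1725.
∂h/∂x = [(-0.6)·35 − (-0.7)·65] / -1725 = -0.01420
∂h/∂y = [25·(-0.7) − 40·(-0.6)] / -1725 = -0.003768
Head at (-90, -120) = 162.8 + (-0.01420)·(-195) + (-0.003768)·(-130) = 166.06 m.
That is higher than the 162.1 m at C, so the point is upgradient.

upgradient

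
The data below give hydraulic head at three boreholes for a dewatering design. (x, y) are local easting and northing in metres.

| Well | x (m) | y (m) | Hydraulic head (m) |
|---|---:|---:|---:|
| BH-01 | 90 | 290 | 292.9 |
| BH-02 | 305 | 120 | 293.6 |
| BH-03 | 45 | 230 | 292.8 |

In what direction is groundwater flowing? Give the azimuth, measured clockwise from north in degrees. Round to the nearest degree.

280°

Three-point gradient (reference BH-01): Δ to BH-02 = (215, -170, +0.7), Δ to BH-03 = (-45, -60, -0.1).
∂h/∂x = +0.002871, ∂h/∂y = -0.0004866 (det = -20550).
Flow direction (−∇h) has components (-0.002871 E, +0.0004866 N).
Azimuth = atan2(E, N) = atan2(-0.002871, +0.0004866) = 279.6° ≈ 280°.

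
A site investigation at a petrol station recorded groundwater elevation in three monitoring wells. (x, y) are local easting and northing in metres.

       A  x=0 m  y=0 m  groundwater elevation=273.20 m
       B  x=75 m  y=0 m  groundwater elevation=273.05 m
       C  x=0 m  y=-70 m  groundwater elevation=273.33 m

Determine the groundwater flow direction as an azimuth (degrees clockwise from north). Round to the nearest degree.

047°

∂h/∂x = (273.05 − 273.20) / (75 − 0) = -0.002000
∂h/∂y = (273.33 − 273.20) / (-70 − 0) = -0.001857
Flow direction (−∇h) has components (+0.002000 E, +0.001857 N).
Azimuth = atan2(E, N) = atan2(+0.002000, +0.001857) = 47.1° ≈ 047°.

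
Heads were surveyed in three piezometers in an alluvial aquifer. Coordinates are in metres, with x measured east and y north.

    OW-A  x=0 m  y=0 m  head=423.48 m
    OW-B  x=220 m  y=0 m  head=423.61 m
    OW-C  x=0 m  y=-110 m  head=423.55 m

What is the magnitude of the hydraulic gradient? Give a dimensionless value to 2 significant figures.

∂h/∂x = (423.61 − 423.48) / (220 − 0) = +0.0005909
∂h/∂y = (423.55 − 423.48) / (-110 − 0) = -0.0006364
|∇h| = √(0.0005909² + -0.0006364²) = 0.0008684

0.00087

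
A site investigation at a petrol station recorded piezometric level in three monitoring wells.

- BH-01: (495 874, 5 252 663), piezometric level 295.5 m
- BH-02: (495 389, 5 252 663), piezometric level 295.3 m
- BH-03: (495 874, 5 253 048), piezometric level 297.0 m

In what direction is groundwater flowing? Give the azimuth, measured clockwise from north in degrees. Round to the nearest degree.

186°

∂h/∂x = (295.3 − 295.5) / (495389 − 495874) = +0.0004124
∂h/∂y = (297.0 − 295.5) / (5253048 − 5252663) = +0.003896
Flow direction (−∇h) has components (-0.0004124 E, -0.003896 N).
Azimuth = atan2(E, N) = atan2(-0.0004124, -0.003896) = 186.0° ≈ 186°.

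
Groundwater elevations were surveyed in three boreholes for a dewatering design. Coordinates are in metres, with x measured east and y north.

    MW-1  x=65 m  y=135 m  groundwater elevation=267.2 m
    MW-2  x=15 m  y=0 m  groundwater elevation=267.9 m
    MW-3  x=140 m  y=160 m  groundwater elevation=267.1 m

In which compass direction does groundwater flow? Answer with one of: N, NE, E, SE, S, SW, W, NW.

Three-point gradient (reference MW-1): Δ to MW-2 = (-50, -135, +0.7), Δ to MW-3 = (75, 25, -0.1).
∂h/∂x = +0.0004507, ∂h/∂y = -0.005352 (det = 8875).
Flow = −∇h = (-0.0004507 east, +0.005352 north), which points north.

N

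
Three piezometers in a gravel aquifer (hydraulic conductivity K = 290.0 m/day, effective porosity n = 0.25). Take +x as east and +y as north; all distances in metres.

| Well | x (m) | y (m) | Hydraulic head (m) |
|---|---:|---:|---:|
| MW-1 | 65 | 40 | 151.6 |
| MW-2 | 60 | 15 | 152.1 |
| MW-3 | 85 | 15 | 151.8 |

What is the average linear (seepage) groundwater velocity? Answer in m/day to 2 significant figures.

With h = a·x + b·y + c and MW-1 as origin, the differences give:
  (-5)·a + (-25)·b = +0.5
  20·a + (-25)·b = +0.2
Eliminate b (×(-25) and ×(-25), subtract): 625·a = -7.50 → a = ∂h/∂x = -0.01200
Back-substitute: b = ∂h/∂y = -0.01760.
|∇h| = √(-0.01200² + -0.01760²) = 0.0213
Seepage velocity v = K·i/n = 290.0 × 0.0213 / 0.25 = 24.71 m/day.

25 m/day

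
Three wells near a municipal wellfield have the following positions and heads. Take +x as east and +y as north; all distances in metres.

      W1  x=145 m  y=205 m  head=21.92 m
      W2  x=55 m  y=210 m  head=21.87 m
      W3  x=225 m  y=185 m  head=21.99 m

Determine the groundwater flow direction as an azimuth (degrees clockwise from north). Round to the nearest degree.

Taking W1 as reference: W2−W1 = (-90, 5, -0.05); W3−W1 = (80, -20, +0.07).
Determinant of the coordinate differences = (-90)·(-20) − 80·5 = 1400.
∂h/∂x = [(-0.05)·(-20) − (+0.07)·5] / 1400 = +0.0004643
∂h/∂y = [(-90)·(+0.07) − 80·(-0.05)] / 1400 = -0.001643
Flow direction (−∇h) has components (-0.0004643 E, +0.001643 N).
Azimuth = atan2(E, N) = atan2(-0.0004643, +0.001643) = 344.2° ≈ 344°.

344°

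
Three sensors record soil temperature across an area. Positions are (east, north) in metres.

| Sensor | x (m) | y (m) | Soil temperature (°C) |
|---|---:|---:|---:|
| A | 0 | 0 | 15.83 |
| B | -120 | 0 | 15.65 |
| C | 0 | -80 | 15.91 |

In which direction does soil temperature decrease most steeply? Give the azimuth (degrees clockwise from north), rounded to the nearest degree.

304°

∂T/∂x = (15.65 − 15.83) / (-120 − 0) = +0.001500
∂T/∂y = (15.91 − 15.83) / (-80 − 0) = -0.001000
Steepest decrease is along −∇f: components (-0.001500 E, +0.001000 N).
Azimuth = atan2(-0.001500, +0.001000) = 303.7° ≈ 304°.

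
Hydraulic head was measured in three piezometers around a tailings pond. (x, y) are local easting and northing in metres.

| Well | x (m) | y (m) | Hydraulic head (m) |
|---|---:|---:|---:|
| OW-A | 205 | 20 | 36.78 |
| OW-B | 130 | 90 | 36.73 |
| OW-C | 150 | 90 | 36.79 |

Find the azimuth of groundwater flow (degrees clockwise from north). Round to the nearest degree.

230°

Differences from OW-A: to OW-B (Δx, Δy, Δh) = (-75, 70, -0.05); to OW-C = (-55, 70, +0.01).
Solve a·Δx + b·Δy = Δh: det = (-75)·70 − (-55)·70 = -1400.
∂h/∂x = [(-0.05)·70 − (+0.01)·70] / -1400 = +0.003000
∂h/∂y = [(-75)·(+0.01) − (-55)·(-0.05)] / -1400 = +0.002500
Flow direction (−∇h) has components (-0.003000 E, -0.002500 N).
Azimuth = atan2(E, N) = atan2(-0.003000, -0.002500) = 230.2° ≈ 230°.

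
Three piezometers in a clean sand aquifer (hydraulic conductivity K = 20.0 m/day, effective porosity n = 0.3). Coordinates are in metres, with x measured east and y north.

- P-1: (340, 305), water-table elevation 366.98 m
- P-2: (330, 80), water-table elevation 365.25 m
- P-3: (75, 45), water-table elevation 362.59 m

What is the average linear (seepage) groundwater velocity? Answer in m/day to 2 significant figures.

With h = a·x + b·y + c and P-1 as origin, the differences give:
  (-10)·a + (-225)·b = -1.73
  (-265)·a + (-260)·b = -4.39
Eliminate b (×(-260) and ×(-225), subtract): -57025·a = -537.950 → a = ∂h/∂x = +0.009434
Back-substitute: b = ∂h/∂y = +0.007270.
|∇h| = √(0.009434² + 0.007270²) = 0.01191
Seepage velocity v = K·i/n = 20.0 × 0.01191 / 0.3 = 0.794 m/day.

0.79 m/day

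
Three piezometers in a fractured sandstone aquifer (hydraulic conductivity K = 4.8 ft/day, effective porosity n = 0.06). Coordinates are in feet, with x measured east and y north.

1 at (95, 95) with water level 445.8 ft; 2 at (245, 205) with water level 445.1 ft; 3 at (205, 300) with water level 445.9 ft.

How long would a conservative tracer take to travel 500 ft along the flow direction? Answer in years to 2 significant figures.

Differences from 1: to 2 (Δx, Δy, Δh) = (150, 110, -0.7); to 3 = (110, 205, +0.1).
Solve a·Δx + b·Δy = Δh: det = 150·205 − 110·110 = 18650.
∂h/∂x = [(-0.7)·205 − (+0.1)·110] / 18650 = -0.008284
∂h/∂y = [150·(+0.1) − 110·(-0.7)] / 18650 = +0.004933
|∇h| = √(-0.008284² + 0.004933²) = 0.009642
Seepage velocity v = K·i/n = 4.8 × 0.009642 / 0.06 = 0.7714 ft/day.
t = 500 / 0.7714 = 648.2 days = 1.77 years.

1.8 years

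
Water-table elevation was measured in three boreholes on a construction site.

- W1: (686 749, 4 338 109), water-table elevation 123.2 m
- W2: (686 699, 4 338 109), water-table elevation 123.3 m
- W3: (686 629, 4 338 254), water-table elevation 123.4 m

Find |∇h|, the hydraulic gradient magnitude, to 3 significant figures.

Differences from W1: to W2 (Δx, Δy, Δh) = (-50, 0, +0.1); to W3 = (-120, 145, +0.2).
Solve a·Δx + b·Δy = Δh: det = (-50)·145 − (-120)·0 = -7250.
∂h/∂x = [(+0.1)·145 − (+0.2)·0] / -7250 = -0.002000
∂h/∂y = [(-50)·(+0.2) − (-120)·(+0.1)] / -7250 = -0.0002759
|∇h| = √(-0.002000² + -0.0002759²) = 0.002019

0.00202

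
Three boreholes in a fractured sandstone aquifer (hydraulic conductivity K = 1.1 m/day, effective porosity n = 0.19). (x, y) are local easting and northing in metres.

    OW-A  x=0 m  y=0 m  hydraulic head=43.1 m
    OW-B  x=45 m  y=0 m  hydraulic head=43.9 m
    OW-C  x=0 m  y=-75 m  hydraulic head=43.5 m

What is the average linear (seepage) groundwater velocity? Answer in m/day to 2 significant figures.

0.11 m/day

∂h/∂x = (43.9 − 43.1) / (45 − 0) = +0.01778
∂h/∂y = (43.5 − 43.1) / (-75 − 0) = -0.005333
|∇h| = √(0.01778² + -0.005333²) = 0.01856
Seepage velocity v = K·i/n = 1.1 × 0.01856 / 0.19 = 0.1075 m/day.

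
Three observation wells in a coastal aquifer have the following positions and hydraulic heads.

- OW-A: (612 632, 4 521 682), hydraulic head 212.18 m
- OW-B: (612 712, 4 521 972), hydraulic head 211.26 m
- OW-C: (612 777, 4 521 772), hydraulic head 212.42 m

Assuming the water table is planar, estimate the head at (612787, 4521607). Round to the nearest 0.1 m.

Taking OW-A as reference: OW-B−OW-A = (80, 290, -0.92); OW-C−OW-A = (145, 90, +0.24).
Determinant of the coordinate differences = 80·90 − 145·290 = -34850.
∂h/∂x = [(-0.92)·90 − (+0.24)·290] / -34850 = +0.004373
∂h/∂y = [80·(+0.24) − 145·(-0.92)] / -34850 = -0.004379
h(612787, 4521607) = 212.18 + (+0.004373)·(155) + (-0.004379)·(-75) = 212.18 +0.678 +0.328 = 213.186 m.

213.2 m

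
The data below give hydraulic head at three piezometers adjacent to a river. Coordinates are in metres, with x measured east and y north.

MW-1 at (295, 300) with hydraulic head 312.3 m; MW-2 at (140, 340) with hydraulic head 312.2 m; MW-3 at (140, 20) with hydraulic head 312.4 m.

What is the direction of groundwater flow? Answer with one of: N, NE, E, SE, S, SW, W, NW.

With h = a·x + b·y + c and MW-1 as origin, the differences give:
  (-155)·a + 40·b = -0.1
  (-155)·a + (-280)·b = +0.1
Eliminate b (×(-280) and ×40, subtract): 49600·a = 24.00 → a = ∂h/∂x = +0.0004839
Back-substitute: b = ∂h/∂y = -0.0006250.
Flow = −∇h = (-0.0004839 east, +0.0006250 north), which points northwest.

NW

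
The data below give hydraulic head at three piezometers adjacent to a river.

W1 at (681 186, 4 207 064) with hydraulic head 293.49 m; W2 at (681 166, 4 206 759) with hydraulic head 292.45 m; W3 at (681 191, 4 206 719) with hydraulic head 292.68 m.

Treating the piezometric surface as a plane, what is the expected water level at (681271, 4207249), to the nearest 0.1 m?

With h = a·x + b·y + c and W1 as origin, the differences give:
  (-20)·a + (-305)·b = -1.04
  5·a + (-345)·b = -0.81
Eliminate b (×(-345) and ×(-305), subtract): 8425·a = 111.750 → a = ∂h/∂x = +0.01326
Back-substitute: b = ∂h/∂y = +0.002540.
h(681271, 4207249) = 293.49 + (+0.01326)·(85) + (+0.002540)·(185) = 293.49 +1.127 +0.470 = 295.087 m.

295.1 m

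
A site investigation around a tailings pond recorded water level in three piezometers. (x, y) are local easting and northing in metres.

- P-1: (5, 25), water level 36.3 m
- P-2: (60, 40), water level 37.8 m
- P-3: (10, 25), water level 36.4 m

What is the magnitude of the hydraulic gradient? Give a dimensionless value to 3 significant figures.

Differences from P-1: to P-2 (Δx, Δy, Δh) = (55, 15, +1.5); to P-3 = (5, 0, +0.1).
Solve a·Δx + b·Δy = Δh: det = 55·0 − 5·15 = -75.
∂h/∂x = [(+1.5)·0 − (+0.1)·15] / -75 = +0.02000
∂h/∂y = [55·(+0.1) − 5·(+1.5)] / -75 = +0.02667
|∇h| = √(0.02000² + 0.02667²) = 0.03334

0.0333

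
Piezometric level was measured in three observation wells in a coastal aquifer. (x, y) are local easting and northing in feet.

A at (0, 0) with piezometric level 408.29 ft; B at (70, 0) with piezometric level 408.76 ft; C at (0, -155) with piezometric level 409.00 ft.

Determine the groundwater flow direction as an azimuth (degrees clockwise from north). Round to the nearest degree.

∂h/∂x = (408.76 − 408.29) / (70 − 0) = +0.006714
∂h/∂y = (409.00 − 408.29) / (-155 − 0) = -0.004581
Flow direction (−∇h) has components (-0.006714 E, +0.004581 N).
Azimuth = atan2(E, N) = atan2(-0.006714, +0.004581) = 304.3° ≈ 304°.

304°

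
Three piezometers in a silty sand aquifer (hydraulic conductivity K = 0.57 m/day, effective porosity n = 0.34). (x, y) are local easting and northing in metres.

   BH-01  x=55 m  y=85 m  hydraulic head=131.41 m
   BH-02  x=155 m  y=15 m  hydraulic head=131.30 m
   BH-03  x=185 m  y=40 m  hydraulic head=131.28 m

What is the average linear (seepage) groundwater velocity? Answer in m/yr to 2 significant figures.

0.58 m/yr

With h = a·x + b·y + c and BH-01 as origin, the differences give:
  100·a + (-70)·b = -0.11
  130·a + (-45)·b = -0.13
Eliminate b (×(-45) and ×(-70), subtract): 4600·a = -4.150 → a = ∂h/∂x = -0.0009022
Back-substitute: b = ∂h/∂y = +0.0002826.
|∇h| = √(-0.0009022² + 0.0002826²) = 0.0009454
Seepage velocity v = K·i/n = 0.57 × 0.0009454 / 0.34 = 0.001585 m/day = 0.5789 m/yr.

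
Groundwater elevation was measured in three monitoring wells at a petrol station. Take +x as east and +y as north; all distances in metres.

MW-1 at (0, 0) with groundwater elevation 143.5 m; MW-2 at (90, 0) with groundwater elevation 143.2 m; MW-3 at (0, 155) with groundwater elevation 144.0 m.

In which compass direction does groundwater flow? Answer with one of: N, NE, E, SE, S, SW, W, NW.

SE

∂h/∂x = (143.2 − 143.5) / (90 − 0) = -0.003333
∂h/∂y = (144.0 − 143.5) / (155 − 0) = +0.003226
Flow = −∇h = (+0.003333 east, -0.003226 north), which points southeast.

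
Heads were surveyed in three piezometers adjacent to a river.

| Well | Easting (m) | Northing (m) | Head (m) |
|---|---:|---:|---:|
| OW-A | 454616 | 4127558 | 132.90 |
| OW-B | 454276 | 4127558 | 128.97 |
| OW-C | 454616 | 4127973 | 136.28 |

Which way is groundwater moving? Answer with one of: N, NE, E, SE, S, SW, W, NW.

SW

∂h/∂x = (128.97 − 132.90) / (454276 − 454616) = +0.01156
∂h/∂y = (136.28 − 132.90) / (4127973 − 4127558) = +0.008145
Flow = −∇h = (-0.01156 east, -0.008145 north), which points southwest.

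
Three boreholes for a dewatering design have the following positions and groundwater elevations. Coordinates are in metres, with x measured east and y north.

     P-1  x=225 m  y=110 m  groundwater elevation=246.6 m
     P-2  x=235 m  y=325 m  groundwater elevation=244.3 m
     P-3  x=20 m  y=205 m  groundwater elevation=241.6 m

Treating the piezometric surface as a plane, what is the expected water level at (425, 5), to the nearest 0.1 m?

251.6 m

Differences from P-1: to P-2 (Δx, Δy, Δh) = (10, 215, -2.3); to P-3 = (-205, 95, -5.0).
Determinant of the coordinate differences = 10·95 − (-205)·215 = 45025.
∂h/∂x = [(-2.3)·95 − (-5.0)·215] / 45025 = +0.01902
∂h/∂y = [10·(-5.0) − (-205)·(-2.3)] / 45025 = -0.01158
h(425, 5) = 246.6 + (+0.01902)·(200) + (-0.01158)·(-105) = 246.6 +3.805 +1.216 = 251.621 m.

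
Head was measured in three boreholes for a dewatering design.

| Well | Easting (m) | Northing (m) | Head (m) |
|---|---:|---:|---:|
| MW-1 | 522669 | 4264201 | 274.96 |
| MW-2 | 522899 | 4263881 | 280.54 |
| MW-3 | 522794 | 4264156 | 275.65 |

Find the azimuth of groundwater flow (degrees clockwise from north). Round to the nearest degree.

003°

Taking MW-1 as reference: MW-2−MW-1 = (230, -320, +5.58); MW-3−MW-1 = (125, -45, +0.69).
Solve a·Δx + b·Δy = Δh: det = 230·(-45) − 125·(-320) = 29650.
∂h/∂x = [(+5.58)·(-45) − (+0.69)·(-320)] / 29650 = -0.001022
∂h/∂y = [230·(+0.69) − 125·(+5.58)] / 29650 = -0.01817
Flow direction (−∇h) has components (+0.001022 E, +0.01817 N).
Azimuth = atan2(E, N) = atan2(+0.001022, +0.01817) = 3.2° ≈ 003°.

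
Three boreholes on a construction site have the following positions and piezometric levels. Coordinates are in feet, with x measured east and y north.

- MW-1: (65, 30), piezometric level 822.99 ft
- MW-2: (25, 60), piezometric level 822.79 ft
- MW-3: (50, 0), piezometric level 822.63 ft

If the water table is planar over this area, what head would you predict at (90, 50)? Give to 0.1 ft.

With h = a·x + b·y + c and MW-1 as origin, the differences give:
  (-40)·a + 30·b = -0.20
  (-15)·a + (-30)·b = -0.36
Eliminate b (×(-30) and ×30, subtract): 1650·a = 16.800 → a = ∂h/∂x = +0.01018
Back-substitute: b = ∂h/∂y = +0.006909.
h(90, 50) = 822.99 + (+0.01018)·(25) + (+0.006909)·(20) = 822.99 +0.255 +0.138 = 823.383 ft.

823.4 ft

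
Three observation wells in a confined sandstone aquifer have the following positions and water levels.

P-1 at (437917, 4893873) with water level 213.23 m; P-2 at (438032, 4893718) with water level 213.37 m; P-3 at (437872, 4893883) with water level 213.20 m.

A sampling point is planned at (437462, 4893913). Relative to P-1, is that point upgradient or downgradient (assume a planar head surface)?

Differences from P-1: to P-2 (Δx, Δy, Δh) = (115, -155, +0.14); to P-3 = (-45, 10, -0.03).
Determinant of the coordinate differences = 115·10 − (-45)·(-155) = -5825.
∂h/∂x = [(+0.14)·10 − (-0.03)·(-155)] / -5825 = +0.0005579
∂h/∂y = [115·(-0.03) − (-45)·(+0.14)] / -5825 = -0.0004893
Head at (437462, 4893913) = 213.23 + (+0.0005579)·(-455) + (-0.0004893)·(40) = 212.96 m.
That is lower than the 213.23 m at P-1, so the point is downgradient.

downgradient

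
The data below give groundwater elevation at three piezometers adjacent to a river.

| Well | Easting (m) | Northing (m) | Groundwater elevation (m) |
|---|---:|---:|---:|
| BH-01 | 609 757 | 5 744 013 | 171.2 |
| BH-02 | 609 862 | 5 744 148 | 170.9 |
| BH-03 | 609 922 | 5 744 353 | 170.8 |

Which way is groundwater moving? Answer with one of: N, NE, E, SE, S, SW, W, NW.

Taking BH-01 as reference: BH-02−BH-01 = (105, 135, -0.3); BH-03−BH-01 = (165, 340, -0.4).
Determinant of the coordinate differences = 105·340 − 165·135 = 13425.
∂h/∂x = [(-0.3)·340 − (-0.4)·135] / 13425 = -0.003575
∂h/∂y = [105·(-0.4) − 165·(-0.3)] / 13425 = +0.0005587
Flow = −∇h = (+0.003575 east, -0.0005587 north), which points east.

E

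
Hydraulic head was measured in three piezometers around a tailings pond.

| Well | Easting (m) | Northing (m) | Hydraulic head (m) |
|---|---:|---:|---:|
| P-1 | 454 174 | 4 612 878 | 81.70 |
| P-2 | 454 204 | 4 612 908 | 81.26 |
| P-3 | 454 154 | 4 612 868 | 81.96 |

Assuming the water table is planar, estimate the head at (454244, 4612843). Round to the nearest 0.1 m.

81.0 m

Taking P-1 as reference: P-2−P-1 = (30, 30, -0.44); P-3−P-1 = (-20, -10, +0.26).
Determinant of the coordinate differences = 30·(-10) − (-20)·30 = 300.
∂h/∂x = [(-0.44)·(-10) − (+0.26)·30] / 300 = -0.01133
∂h/∂y = [30·(+0.26) − (-20)·(-0.44)] / 300 = -0.003333
h(454244, 4612843) = 81.70 + (-0.01133)·(70) + (-0.003333)·(-35) = 81.70 -0.793 +0.117 = 81.023 m.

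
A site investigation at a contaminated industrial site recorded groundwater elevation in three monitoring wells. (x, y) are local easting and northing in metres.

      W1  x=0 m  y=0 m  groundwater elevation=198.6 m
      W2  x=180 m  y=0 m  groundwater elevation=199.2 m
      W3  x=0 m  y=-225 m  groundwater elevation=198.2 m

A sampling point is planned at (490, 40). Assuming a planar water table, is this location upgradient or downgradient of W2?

upgradient

∂h/∂x = (199.2 − 198.6) / (180 − 0) = +0.003333
∂h/∂y = (198.2 − 198.6) / (-225 − 0) = +0.001778
Head at (490, 40) = 198.6 + (+0.003333)·(490) + (+0.001778)·(40) = 200.30 m.
That is higher than the 199.2 m at W2, so the point is upgradient.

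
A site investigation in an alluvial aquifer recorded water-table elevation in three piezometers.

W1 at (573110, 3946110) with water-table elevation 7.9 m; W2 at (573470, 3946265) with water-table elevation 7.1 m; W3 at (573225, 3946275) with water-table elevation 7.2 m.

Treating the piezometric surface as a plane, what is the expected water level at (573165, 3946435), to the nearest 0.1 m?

6.6 m

With h = a·x + b·y + c and W1 as origin, the differences give:
  360·a + 155·b = -0.8
  115·a + 165·b = -0.7
Eliminate b (×165 and ×155, subtract): 41575·a = -23.50 → a = ∂h/∂x = -0.0005652
Back-substitute: b = ∂h/∂y = -0.003848.
h(573165, 3946435) = 7.9 + (-0.0005652)·(55) + (-0.003848)·(325) = 7.9 -0.031 -1.251 = 6.618 m.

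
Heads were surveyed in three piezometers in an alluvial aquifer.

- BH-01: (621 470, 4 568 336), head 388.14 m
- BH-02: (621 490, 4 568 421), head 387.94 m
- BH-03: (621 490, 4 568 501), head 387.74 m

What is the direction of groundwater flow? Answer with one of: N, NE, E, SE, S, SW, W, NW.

N

Three-point gradient (reference BH-01): Δ to BH-02 = (20, 85, -0.20), Δ to BH-03 = (20, 165, -0.40).
∂h/∂x = +0.0006250, ∂h/∂y = -0.002500 (det = 1600).
Flow = −∇h = (-0.0006250 east, +0.002500 north), which points north.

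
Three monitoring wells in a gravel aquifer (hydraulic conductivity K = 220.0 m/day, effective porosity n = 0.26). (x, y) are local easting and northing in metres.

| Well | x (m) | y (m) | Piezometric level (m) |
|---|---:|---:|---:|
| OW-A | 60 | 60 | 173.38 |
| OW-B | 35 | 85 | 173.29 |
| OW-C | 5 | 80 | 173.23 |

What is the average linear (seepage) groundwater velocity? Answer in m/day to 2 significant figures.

Differences from OW-A: to OW-B (Δx, Δy, Δh) = (-25, 25, -0.09); to OW-C = (-55, 20, -0.15).
Determinant of the coordinate differences = (-25)·20 − (-55)·25 = 875.
∂h/∂x = [(-0.09)·20 − (-0.15)·25] / 875 = +0.002229
∂h/∂y = [(-25)·(-0.15) − (-55)·(-0.09)] / 875 = -0.001371
|∇h| = √(0.002229² + -0.001371²) = 0.002617
Seepage velocity v = K·i/n = 220.0 × 0.002617 / 0.26 = 2.214 m/day.

2.2 m/day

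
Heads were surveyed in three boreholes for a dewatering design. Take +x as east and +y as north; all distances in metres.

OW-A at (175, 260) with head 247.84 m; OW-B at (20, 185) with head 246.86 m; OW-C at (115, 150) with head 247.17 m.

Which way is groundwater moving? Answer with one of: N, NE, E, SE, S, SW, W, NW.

SW

With h = a·x + b·y + c and OW-A as origin, the differences give:
  (-155)·a + (-75)·b = -0.98
  (-60)·a + (-110)·b = -0.67
Eliminate b (×(-110) and ×(-75), subtract): 12550·a = 57.550 → a = ∂h/∂x = +0.004586
Back-substitute: b = ∂h/∂y = +0.003590.
Flow = −∇h = (-0.004586 east, -0.003590 north), which points southwest.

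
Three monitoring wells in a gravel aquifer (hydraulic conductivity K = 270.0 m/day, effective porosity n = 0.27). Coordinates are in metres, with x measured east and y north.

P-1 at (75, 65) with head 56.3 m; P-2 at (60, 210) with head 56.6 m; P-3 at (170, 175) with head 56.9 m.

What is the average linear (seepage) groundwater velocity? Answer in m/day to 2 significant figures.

Differences from P-1: to P-2 (Δx, Δy, Δh) = (-15, 145, +0.3); to P-3 = (95, 110, +0.6).
Solve a·Δx + b·Δy = Δh: det = (-15)·110 − 95·145 = -15425.
∂h/∂x = [(+0.3)·110 − (+0.6)·145] / -15425 = +0.003501
∂h/∂y = [(-15)·(+0.6) − 95·(+0.3)] / -15425 = +0.002431
|∇h| = √(0.003501² + 0.002431²) = 0.004262
Seepage velocity v = K·i/n = 270.0 × 0.004262 / 0.27 = 4.262 m/day.

4.3 m/day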